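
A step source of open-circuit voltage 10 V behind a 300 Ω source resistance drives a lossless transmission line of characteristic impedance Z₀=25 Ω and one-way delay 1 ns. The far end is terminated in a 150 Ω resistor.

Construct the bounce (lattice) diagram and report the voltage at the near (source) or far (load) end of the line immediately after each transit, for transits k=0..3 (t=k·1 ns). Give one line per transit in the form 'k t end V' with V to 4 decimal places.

Γ_L=0.714286, Γ_S=0.846154; launch V₁=10·25/325=0.769231
k=0 src: V=0.7692
k=1 load: inc=0.769231, refl=0.769231·0.714286=0.5495; V=0.000000+0.769231+0.549451=1.3187
k=2 src: inc=0.549451, refl=0.549451·0.846154=0.4649; V=0.769231+0.549451+0.464920=1.7836
k=3 load: inc=0.464920, refl=0.464920·0.714286=0.3321; V=1.318681+0.464920+0.332085=2.1157

0 0 source 0.7692
1 1 load 1.3187
2 2 source 1.7836
3 3 load 2.1157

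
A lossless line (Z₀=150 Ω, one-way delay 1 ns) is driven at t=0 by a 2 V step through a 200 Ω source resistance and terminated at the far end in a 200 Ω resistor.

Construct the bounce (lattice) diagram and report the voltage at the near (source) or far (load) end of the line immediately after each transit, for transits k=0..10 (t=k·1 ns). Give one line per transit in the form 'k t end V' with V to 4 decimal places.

0 0 source 0.8571
1 1 load 0.9796
2 2 source 0.9971
3 3 load 0.9996
4 4 source 0.9999
5 5 load 1.0000
6 6 source 1.0000
7 7 load 1.0000
8 8 source 1.0000
9 9 load 1.0000
10 10 source 1.0000

Γ_L=0.142857, Γ_S=0.142857; launch V₁=2·150/350=0.857143
k=0 src: V=0.8571
k=1 load: inc=0.857143, refl=0.857143·0.142857=0.1224; V=0.000000+0.857143+0.122449=0.9796
k=2 src: inc=0.122449, refl=0.122449·0.142857=0.0175; V=0.857143+0.122449+0.017493=0.9971
k=3 load: inc=0.017493, refl=0.017493·0.142857=0.0025; V=0.979592+0.017493+0.002499=0.9996
k=4 src: inc=0.002499, refl=0.002499·0.142857=0.0004; V=0.997085+0.002499+0.000357=0.9999
k=5 load: inc=0.000357, refl=0.000357·0.142857=0.0001; V=0.999584+0.000357+0.000051=1.0000
k=6 src: inc=0.000051, refl=0.000051·0.142857=0.0000; V=0.999941+0.000051+0.000007=1.0000
k=7 load: inc=0.000007, refl=0.000007·0.142857=0.0000; V=0.999992+0.000007+0.000001=1.0000
k=8 src: inc=0.000001, refl=0.000001·0.142857=0.0000; V=0.999999+0.000001+0.000000=1.0000
k=9 load: inc=0.000000, refl=0.000000·0.142857=0.0000; V=1.000000+0.000000+0.000000=1.0000
k=10 src: inc=0.000000, refl=0.000000·0.142857=0.0000; V=1.000000+0.000000+0.000000=1.0000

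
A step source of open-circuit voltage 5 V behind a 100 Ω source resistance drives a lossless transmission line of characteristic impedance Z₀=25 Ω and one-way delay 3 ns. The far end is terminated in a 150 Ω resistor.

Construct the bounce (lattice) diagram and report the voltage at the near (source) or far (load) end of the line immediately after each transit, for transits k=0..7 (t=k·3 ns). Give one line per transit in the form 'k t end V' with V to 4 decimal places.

0 0 source 1.0000
1 3 load 1.7143
2 6 source 2.1429
3 9 load 2.4490
4 12 source 2.6327
5 15 load 2.7638
6 18 source 2.8426
7 21 load 2.8988

Γ_L=0.714286, Γ_S=0.600000; launch V₁=5·25/125=1.000000
k=0 src: V=1.0000
k=1 load: inc=1.000000, refl=1.000000·0.714286=0.7143; V=0.000000+1.000000+0.714286=1.7143
k=2 src: inc=0.714286, refl=0.714286·0.600000=0.4286; V=1.000000+0.714286+0.428571=2.1429
k=3 load: inc=0.428571, refl=0.428571·0.714286=0.3061; V=1.714286+0.428571+0.306122=2.4490
k=4 src: inc=0.306122, refl=0.306122·0.600000=0.1837; V=2.142857+0.306122+0.183673=2.6327
k=5 load: inc=0.183673, refl=0.183673·0.714286=0.1312; V=2.448980+0.183673+0.131195=2.7638
k=6 src: inc=0.131195, refl=0.131195·0.600000=0.0787; V=2.632653+0.131195+0.078717=2.8426
k=7 load: inc=0.078717, refl=0.078717·0.714286=0.0562; V=2.763848+0.078717+0.056227=2.8988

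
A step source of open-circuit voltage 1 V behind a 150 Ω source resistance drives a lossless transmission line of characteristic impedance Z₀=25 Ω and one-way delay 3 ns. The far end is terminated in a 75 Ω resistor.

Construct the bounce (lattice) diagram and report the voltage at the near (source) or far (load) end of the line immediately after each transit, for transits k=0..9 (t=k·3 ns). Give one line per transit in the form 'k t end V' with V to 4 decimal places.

Γ_L=0.500000, Γ_S=0.714286; launch V₁=1·25/175=0.142857
k=0 src: V=0.1429
k=1 load: inc=0.142857, refl=0.142857·0.500000=0.0714; V=0.000000+0.142857+0.071429=0.2143
k=2 src: inc=0.071429, refl=0.071429·0.714286=0.0510; V=0.142857+0.071429+0.051020=0.2653
k=3 load: inc=0.051020, refl=0.051020·0.500000=0.0255; V=0.214286+0.051020+0.025510=0.2908
k=4 src: inc=0.025510, refl=0.025510·0.714286=0.0182; V=0.265306+0.025510+0.018222=0.3090
k=5 load: inc=0.018222, refl=0.018222·0.500000=0.0091; V=0.290816+0.018222+0.009111=0.3181
k=6 src: inc=0.009111, refl=0.009111·0.714286=0.0065; V=0.309038+0.009111+0.006508=0.3247
k=7 load: inc=0.006508, refl=0.006508·0.500000=0.0033; V=0.318149+0.006508+0.003254=0.3279
k=8 src: inc=0.003254, refl=0.003254·0.714286=0.0023; V=0.324656+0.003254+0.002324=0.3302
k=9 load: inc=0.002324, refl=0.002324·0.500000=0.0012; V=0.327910+0.002324+0.001162=0.3314

0 0 source 0.1429
1 3 load 0.2143
2 6 source 0.2653
3 9 load 0.2908
4 12 source 0.3090
5 15 load 0.3181
6 18 source 0.3247
7 21 load 0.3279
8 24 source 0.3302
9 27 load 0.3314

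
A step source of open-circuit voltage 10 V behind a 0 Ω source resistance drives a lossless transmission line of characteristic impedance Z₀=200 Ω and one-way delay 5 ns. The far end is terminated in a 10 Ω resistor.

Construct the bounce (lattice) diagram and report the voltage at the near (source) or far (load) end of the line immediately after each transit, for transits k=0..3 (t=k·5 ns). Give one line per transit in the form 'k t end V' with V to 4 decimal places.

Γ_L=-0.904762, Γ_S=-1.000000; launch V₁=10·200/200=10.000000
k=0 src: V=10.0000
k=1 load: inc=10.000000, refl=10.000000·-0.904762=-9.0476; V=0.000000+10.000000+-9.047619=0.9524
k=2 src: inc=-9.047619, refl=-9.047619·-1.000000=9.0476; V=10.000000+-9.047619+9.047619=10.0000
k=3 load: inc=9.047619, refl=9.047619·-0.904762=-8.1859; V=0.952381+9.047619+-8.185941=1.8141

0 0 source 10.0000
1 5 load 0.9524
2 10 source 10.0000
3 15 load 1.8141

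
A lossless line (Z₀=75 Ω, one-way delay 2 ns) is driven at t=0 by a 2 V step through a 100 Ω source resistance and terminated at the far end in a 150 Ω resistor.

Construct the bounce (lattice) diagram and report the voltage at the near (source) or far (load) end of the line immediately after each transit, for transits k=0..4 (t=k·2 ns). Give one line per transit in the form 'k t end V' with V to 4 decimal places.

0 0 source 0.8571
1 2 load 1.1429
2 4 source 1.1837
3 6 load 1.1973
4 8 source 1.1992

Γ_L=0.333333, Γ_S=0.142857; launch V₁=2·75/175=0.857143
k=0 src: V=0.8571
k=1 load: inc=0.857143, refl=0.857143·0.333333=0.2857; V=0.000000+0.857143+0.285714=1.1429
k=2 src: inc=0.285714, refl=0.285714·0.142857=0.0408; V=0.857143+0.285714+0.040816=1.1837
k=3 load: inc=0.040816, refl=0.040816·0.333333=0.0136; V=1.142857+0.040816+0.013605=1.1973
k=4 src: inc=0.013605, refl=0.013605·0.142857=0.0019; V=1.183673+0.013605+0.001944=1.1992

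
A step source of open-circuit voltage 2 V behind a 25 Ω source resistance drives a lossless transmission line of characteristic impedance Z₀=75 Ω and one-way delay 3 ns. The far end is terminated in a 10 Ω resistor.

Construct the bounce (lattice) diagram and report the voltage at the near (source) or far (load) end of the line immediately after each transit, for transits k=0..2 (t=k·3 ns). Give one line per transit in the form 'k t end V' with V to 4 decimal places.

0 0 source 1.5000
1 3 load 0.3529
2 6 source 0.9265

Γ_L=-0.764706, Γ_S=-0.500000; launch V₁=2·75/100=1.500000
k=0 src: V=1.5000
k=1 load: inc=1.500000, refl=1.500000·-0.764706=-1.1471; V=0.000000+1.500000+-1.147059=0.3529
k=2 src: inc=-1.147059, refl=-1.147059·-0.500000=0.5735; V=1.500000+-1.147059+0.573529=0.9265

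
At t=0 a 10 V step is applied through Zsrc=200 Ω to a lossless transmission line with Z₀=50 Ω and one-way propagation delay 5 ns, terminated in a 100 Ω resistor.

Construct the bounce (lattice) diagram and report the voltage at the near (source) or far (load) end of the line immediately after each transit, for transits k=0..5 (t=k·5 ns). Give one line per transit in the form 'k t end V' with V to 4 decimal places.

Γ_L=0.333333, Γ_S=0.600000; launch V₁=10·50/250=2.000000
k=0 src: V=2.0000
k=1 load: inc=2.000000, refl=2.000000·0.333333=0.6667; V=0.000000+2.000000+0.666667=2.6667
k=2 src: inc=0.666667, refl=0.666667·0.600000=0.4000; V=2.000000+0.666667+0.400000=3.0667
k=3 load: inc=0.400000, refl=0.400000·0.333333=0.1333; V=2.666667+0.400000+0.133333=3.2000
k=4 src: inc=0.133333, refl=0.133333·0.600000=0.0800; V=3.066667+0.133333+0.080000=3.2800
k=5 load: inc=0.080000, refl=0.080000·0.333333=0.0267; V=3.200000+0.080000+0.026667=3.3067

0 0 source 2.0000
1 5 load 2.6667
2 10 source 3.0667
3 15 load 3.2000
4 20 source 3.2800
5 25 load 3.3067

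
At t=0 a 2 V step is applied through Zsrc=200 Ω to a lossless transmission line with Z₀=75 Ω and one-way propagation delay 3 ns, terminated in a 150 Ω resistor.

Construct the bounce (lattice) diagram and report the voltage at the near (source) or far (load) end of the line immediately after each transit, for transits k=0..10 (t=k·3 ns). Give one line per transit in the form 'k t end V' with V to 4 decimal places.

0 0 source 0.5455
1 3 load 0.7273
2 6 source 0.8099
3 9 load 0.8375
4 12 source 0.8500
5 15 load 0.8542
6 18 source 0.8561
7 21 load 0.8567
8 24 source 0.8570
9 27 load 0.8571
10 30 source 0.8571

Γ_L=0.333333, Γ_S=0.454545; launch V₁=2·75/275=0.545455
k=0 src: V=0.5455
k=1 load: inc=0.545455, refl=0.545455·0.333333=0.1818; V=0.000000+0.545455+0.181818=0.7273
k=2 src: inc=0.181818, refl=0.181818·0.454545=0.0826; V=0.545455+0.181818+0.082645=0.8099
k=3 load: inc=0.082645, refl=0.082645·0.333333=0.0275; V=0.727273+0.082645+0.027548=0.8375
k=4 src: inc=0.027548, refl=0.027548·0.454545=0.0125; V=0.809917+0.027548+0.012522=0.8500
k=5 load: inc=0.012522, refl=0.012522·0.333333=0.0042; V=0.837466+0.012522+0.004174=0.8542
k=6 src: inc=0.004174, refl=0.004174·0.454545=0.0019; V=0.849987+0.004174+0.001897=0.8561
k=7 load: inc=0.001897, refl=0.001897·0.333333=0.0006; V=0.854161+0.001897+0.000632=0.8567
k=8 src: inc=0.000632, refl=0.000632·0.454545=0.0003; V=0.856059+0.000632+0.000287=0.8570
k=9 load: inc=0.000287, refl=0.000287·0.333333=0.0001; V=0.856691+0.000287+0.000096=0.8571
k=10 src: inc=0.000096, refl=0.000096·0.454545=0.0000; V=0.856979+0.000096+0.000044=0.8571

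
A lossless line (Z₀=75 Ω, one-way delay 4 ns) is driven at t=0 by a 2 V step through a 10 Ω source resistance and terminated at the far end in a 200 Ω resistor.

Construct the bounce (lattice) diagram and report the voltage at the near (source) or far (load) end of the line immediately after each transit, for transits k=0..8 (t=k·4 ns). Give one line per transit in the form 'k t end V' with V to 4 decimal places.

0 0 source 1.7647
1 4 load 2.5668
2 8 source 1.9534
3 12 load 1.6746
4 16 source 1.8878
5 20 load 1.9848
6 24 source 1.9106
7 28 load 1.8770
8 32 source 1.9027

Γ_L=0.454545, Γ_S=-0.764706; launch V₁=2·75/85=1.764706
k=0 src: V=1.7647
k=1 load: inc=1.764706, refl=1.764706·0.454545=0.8021; V=0.000000+1.764706+0.802139=2.5668
k=2 src: inc=0.802139, refl=0.802139·-0.764706=-0.6134; V=1.764706+0.802139+-0.613400=1.9534
k=3 load: inc=-0.613400, refl=-0.613400·0.454545=-0.2788; V=2.566845+-0.613400+-0.278818=1.6746
k=4 src: inc=-0.278818, refl=-0.278818·-0.764706=0.2132; V=1.953444+-0.278818+0.213214=1.8878
k=5 load: inc=0.213214, refl=0.213214·0.454545=0.0969; V=1.674626+0.213214+0.096915=1.9848
k=6 src: inc=0.096915, refl=0.096915·-0.764706=-0.0741; V=1.887840+0.096915+-0.074112=1.9106
k=7 load: inc=-0.074112, refl=-0.074112·0.454545=-0.0337; V=1.984756+-0.074112+-0.033687=1.8770
k=8 src: inc=-0.033687, refl=-0.033687·-0.764706=0.0258; V=1.910644+-0.033687+0.025761=1.9027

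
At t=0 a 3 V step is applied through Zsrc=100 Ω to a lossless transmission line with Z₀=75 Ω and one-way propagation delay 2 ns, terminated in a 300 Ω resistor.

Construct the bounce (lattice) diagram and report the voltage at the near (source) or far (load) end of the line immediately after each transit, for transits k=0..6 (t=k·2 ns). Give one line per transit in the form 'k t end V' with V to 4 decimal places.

0 0 source 1.2857
1 2 load 2.0571
2 4 source 2.1673
3 6 load 2.2335
4 8 source 2.2429
5 10 load 2.2486
6 12 source 2.2494

Γ_L=0.600000, Γ_S=0.142857; launch V₁=3·75/175=1.285714
k=0 src: V=1.2857
k=1 load: inc=1.285714, refl=1.285714·0.600000=0.7714; V=0.000000+1.285714+0.771429=2.0571
k=2 src: inc=0.771429, refl=0.771429·0.142857=0.1102; V=1.285714+0.771429+0.110204=2.1673
k=3 load: inc=0.110204, refl=0.110204·0.600000=0.0661; V=2.057143+0.110204+0.066122=2.2335
k=4 src: inc=0.066122, refl=0.066122·0.142857=0.0094; V=2.167347+0.066122+0.009446=2.2429
k=5 load: inc=0.009446, refl=0.009446·0.600000=0.0057; V=2.233469+0.009446+0.005668=2.2486
k=6 src: inc=0.005668, refl=0.005668·0.142857=0.0008; V=2.242915+0.005668+0.000810=2.2494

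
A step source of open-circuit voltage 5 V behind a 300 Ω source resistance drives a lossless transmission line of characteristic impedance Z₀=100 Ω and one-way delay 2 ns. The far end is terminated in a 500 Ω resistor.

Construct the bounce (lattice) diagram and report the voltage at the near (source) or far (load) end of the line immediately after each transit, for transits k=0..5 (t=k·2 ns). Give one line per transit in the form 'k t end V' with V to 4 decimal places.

0 0 source 1.2500
1 2 load 2.0833
2 4 source 2.5000
3 6 load 2.7778
4 8 source 2.9167
5 10 load 3.0093

Γ_L=0.666667, Γ_S=0.500000; launch V₁=5·100/400=1.250000
k=0 src: V=1.2500
k=1 load: inc=1.250000, refl=1.250000·0.666667=0.8333; V=0.000000+1.250000+0.833333=2.0833
k=2 src: inc=0.833333, refl=0.833333·0.500000=0.4167; V=1.250000+0.833333+0.416667=2.5000
k=3 load: inc=0.416667, refl=0.416667·0.666667=0.2778; V=2.083333+0.416667+0.277778=2.7778
k=4 src: inc=0.277778, refl=0.277778·0.500000=0.1389; V=2.500000+0.277778+0.138889=2.9167
k=5 load: inc=0.138889, refl=0.138889·0.666667=0.0926; V=2.777778+0.138889+0.092593=3.0093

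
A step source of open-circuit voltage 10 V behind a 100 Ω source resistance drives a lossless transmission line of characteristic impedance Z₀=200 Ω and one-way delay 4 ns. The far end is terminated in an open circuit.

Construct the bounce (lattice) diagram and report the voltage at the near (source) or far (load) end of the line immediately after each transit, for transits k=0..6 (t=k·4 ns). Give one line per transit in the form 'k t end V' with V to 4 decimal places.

Γ_L=1.000000, Γ_S=-0.333333; launch V₁=10·200/300=6.666667
k=0 src: V=6.6667
k=1 load: inc=6.666667, refl=6.666667·1.000000=6.6667; V=0.000000+6.666667+6.666667=13.3333
k=2 src: inc=6.666667, refl=6.666667·-0.333333=-2.2222; V=6.666667+6.666667+-2.222222=11.1111
k=3 load: inc=-2.222222, refl=-2.222222·1.000000=-2.2222; V=13.333333+-2.222222+-2.222222=8.8889
k=4 src: inc=-2.222222, refl=-2.222222·-0.333333=0.7407; V=11.111111+-2.222222+0.740741=9.6296
k=5 load: inc=0.740741, refl=0.740741·1.000000=0.7407; V=8.888889+0.740741+0.740741=10.3704
k=6 src: inc=0.740741, refl=0.740741·-0.333333=-0.2469; V=9.629630+0.740741+-0.246914=10.1235

0 0 source 6.6667
1 4 load 13.3333
2 8 source 11.1111
3 12 load 8.8889
4 16 source 9.6296
5 20 load 10.3704
6 24 source 10.1235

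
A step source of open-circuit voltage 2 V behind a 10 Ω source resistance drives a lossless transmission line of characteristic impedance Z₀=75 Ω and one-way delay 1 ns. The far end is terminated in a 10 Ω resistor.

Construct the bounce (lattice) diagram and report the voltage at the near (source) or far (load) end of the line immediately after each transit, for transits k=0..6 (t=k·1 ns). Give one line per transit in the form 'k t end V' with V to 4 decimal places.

0 0 source 1.7647
1 1 load 0.4152
2 2 source 1.4472
3 3 load 0.6580
4 4 source 1.2615
5 5 load 0.8000
6 6 source 1.1529

Γ_L=-0.764706, Γ_S=-0.764706; launch V₁=2·75/85=1.764706
k=0 src: V=1.7647
k=1 load: inc=1.764706, refl=1.764706·-0.764706=-1.3495; V=0.000000+1.764706+-1.349481=0.4152
k=2 src: inc=-1.349481, refl=-1.349481·-0.764706=1.0320; V=1.764706+-1.349481+1.031956=1.4472
k=3 load: inc=1.031956, refl=1.031956·-0.764706=-0.7891; V=0.415225+1.031956+-0.789143=0.6580
k=4 src: inc=-0.789143, refl=-0.789143·-0.764706=0.6035; V=1.447181+-0.789143+0.603462=1.2615
k=5 load: inc=0.603462, refl=0.603462·-0.764706=-0.4615; V=0.658038+0.603462+-0.461471=0.8000
k=6 src: inc=-0.461471, refl=-0.461471·-0.764706=0.3529; V=1.261500+-0.461471+0.352890=1.1529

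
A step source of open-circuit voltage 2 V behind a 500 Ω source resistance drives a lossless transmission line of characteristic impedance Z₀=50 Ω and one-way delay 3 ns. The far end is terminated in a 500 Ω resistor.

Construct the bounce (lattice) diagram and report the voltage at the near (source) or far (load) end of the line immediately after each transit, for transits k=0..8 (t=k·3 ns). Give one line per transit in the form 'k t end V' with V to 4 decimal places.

0 0 source 0.1818
1 3 load 0.3306
2 6 source 0.4523
3 9 load 0.5519
4 12 source 0.6334
5 15 load 0.7000
6 18 source 0.7546
7 21 load 0.7992
8 24 source 0.8357

Γ_L=0.818182, Γ_S=0.818182; launch V₁=2·50/550=0.181818
k=0 src: V=0.1818
k=1 load: inc=0.181818, refl=0.181818·0.818182=0.1488; V=0.000000+0.181818+0.148760=0.3306
k=2 src: inc=0.148760, refl=0.148760·0.818182=0.1217; V=0.181818+0.148760+0.121713=0.4523
k=3 load: inc=0.121713, refl=0.121713·0.818182=0.0996; V=0.330579+0.121713+0.099583=0.5519
k=4 src: inc=0.099583, refl=0.099583·0.818182=0.0815; V=0.452292+0.099583+0.081477=0.6334
k=5 load: inc=0.081477, refl=0.081477·0.818182=0.0667; V=0.551875+0.081477+0.066663=0.7000
k=6 src: inc=0.066663, refl=0.066663·0.818182=0.0545; V=0.633352+0.066663+0.054543=0.7546
k=7 load: inc=0.054543, refl=0.054543·0.818182=0.0446; V=0.700015+0.054543+0.044626=0.7992
k=8 src: inc=0.044626, refl=0.044626·0.818182=0.0365; V=0.754558+0.044626+0.036512=0.8357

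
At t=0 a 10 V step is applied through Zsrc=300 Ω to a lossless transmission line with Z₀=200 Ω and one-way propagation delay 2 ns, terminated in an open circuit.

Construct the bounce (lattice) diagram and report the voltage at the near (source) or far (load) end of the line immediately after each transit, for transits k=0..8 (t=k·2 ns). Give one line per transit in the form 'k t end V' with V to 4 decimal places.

Γ_L=1.000000, Γ_S=0.200000; launch V₁=10·200/500=4.000000
k=0 src: V=4.0000
k=1 load: inc=4.000000, refl=4.000000·1.000000=4.0000; V=0.000000+4.000000+4.000000=8.0000
k=2 src: inc=4.000000, refl=4.000000·0.200000=0.8000; V=4.000000+4.000000+0.800000=8.8000
k=3 load: inc=0.800000, refl=0.800000·1.000000=0.8000; V=8.000000+0.800000+0.800000=9.6000
k=4 src: inc=0.800000, refl=0.800000·0.200000=0.1600; V=8.800000+0.800000+0.160000=9.7600
k=5 load: inc=0.160000, refl=0.160000·1.000000=0.1600; V=9.600000+0.160000+0.160000=9.9200
k=6 src: inc=0.160000, refl=0.160000·0.200000=0.0320; V=9.760000+0.160000+0.032000=9.9520
k=7 load: inc=0.032000, refl=0.032000·1.000000=0.0320; V=9.920000+0.032000+0.032000=9.9840
k=8 src: inc=0.032000, refl=0.032000·0.200000=0.0064; V=9.952000+0.032000+0.006400=9.9904

0 0 source 4.0000
1 2 load 8.0000
2 4 source 8.8000
3 6 load 9.6000
4 8 source 9.7600
5 10 load 9.9200
6 12 source 9.9520
7 14 load 9.9840
8 16 source 9.9904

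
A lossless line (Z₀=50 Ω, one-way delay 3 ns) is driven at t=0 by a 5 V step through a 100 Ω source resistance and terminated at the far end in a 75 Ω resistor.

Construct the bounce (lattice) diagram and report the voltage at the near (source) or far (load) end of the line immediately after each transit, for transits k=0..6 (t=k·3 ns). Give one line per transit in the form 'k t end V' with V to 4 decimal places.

Γ_L=0.200000, Γ_S=0.333333; launch V₁=5·50/150=1.666667
k=0 src: V=1.6667
k=1 load: inc=1.666667, refl=1.666667·0.200000=0.3333; V=0.000000+1.666667+0.333333=2.0000
k=2 src: inc=0.333333, refl=0.333333·0.333333=0.1111; V=1.666667+0.333333+0.111111=2.1111
k=3 load: inc=0.111111, refl=0.111111·0.200000=0.0222; V=2.000000+0.111111+0.022222=2.1333
k=4 src: inc=0.022222, refl=0.022222·0.333333=0.0074; V=2.111111+0.022222+0.007407=2.1407
k=5 load: inc=0.007407, refl=0.007407·0.200000=0.0015; V=2.133333+0.007407+0.001481=2.1422
k=6 src: inc=0.001481, refl=0.001481·0.333333=0.0005; V=2.140741+0.001481+0.000494=2.1427

0 0 source 1.6667
1 3 load 2.0000
2 6 source 2.1111
3 9 load 2.1333
4 12 source 2.1407
5 15 load 2.1422
6 18 source 2.1427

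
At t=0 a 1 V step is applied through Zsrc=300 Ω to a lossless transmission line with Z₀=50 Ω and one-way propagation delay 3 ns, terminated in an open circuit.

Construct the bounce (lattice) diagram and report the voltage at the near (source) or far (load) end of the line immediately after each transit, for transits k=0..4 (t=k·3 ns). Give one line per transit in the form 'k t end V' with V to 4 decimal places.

0 0 source 0.1429
1 3 load 0.2857
2 6 source 0.3878
3 9 load 0.4898
4 12 source 0.5627

Γ_L=1.000000, Γ_S=0.714286; launch V₁=1·50/350=0.142857
k=0 src: V=0.1429
k=1 load: inc=0.142857, refl=0.142857·1.000000=0.1429; V=0.000000+0.142857+0.142857=0.2857
k=2 src: inc=0.142857, refl=0.142857·0.714286=0.1020; V=0.142857+0.142857+0.102041=0.3878
k=3 load: inc=0.102041, refl=0.102041·1.000000=0.1020; V=0.285714+0.102041+0.102041=0.4898
k=4 src: inc=0.102041, refl=0.102041·0.714286=0.0729; V=0.387755+0.102041+0.072886=0.5627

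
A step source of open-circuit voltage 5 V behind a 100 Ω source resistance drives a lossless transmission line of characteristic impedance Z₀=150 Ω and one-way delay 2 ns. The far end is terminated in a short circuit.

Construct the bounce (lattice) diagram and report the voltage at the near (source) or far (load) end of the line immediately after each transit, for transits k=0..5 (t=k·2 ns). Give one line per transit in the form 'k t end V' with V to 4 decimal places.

Γ_L=-1.000000, Γ_S=-0.200000; launch V₁=5·150/250=3.000000
k=0 src: V=3.0000
k=1 load: inc=3.000000, refl=3.000000·-1.000000=-3.0000; V=0.000000+3.000000+-3.000000=0.0000
k=2 src: inc=-3.000000, refl=-3.000000·-0.200000=0.6000; V=3.000000+-3.000000+0.600000=0.6000
k=3 load: inc=0.600000, refl=0.600000·-1.000000=-0.6000; V=0.000000+0.600000+-0.600000=0.0000
k=4 src: inc=-0.600000, refl=-0.600000·-0.200000=0.1200; V=0.600000+-0.600000+0.120000=0.1200
k=5 load: inc=0.120000, refl=0.120000·-1.000000=-0.1200; V=0.000000+0.120000+-0.120000=0.0000

0 0 source 3.0000
1 2 load 0.0000
2 4 source 0.6000
3 6 load 0.0000
4 8 source 0.1200
5 10 load 0.0000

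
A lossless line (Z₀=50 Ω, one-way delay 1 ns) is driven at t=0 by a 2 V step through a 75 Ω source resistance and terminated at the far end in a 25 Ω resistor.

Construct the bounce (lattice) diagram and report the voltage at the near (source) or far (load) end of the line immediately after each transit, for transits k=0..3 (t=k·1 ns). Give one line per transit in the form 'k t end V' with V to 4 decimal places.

0 0 source 0.8000
1 1 load 0.5333
2 2 source 0.4800
3 3 load 0.4978

Γ_L=-0.333333, Γ_S=0.200000; launch V₁=2·50/125=0.800000
k=0 src: V=0.8000
k=1 load: inc=0.800000, refl=0.800000·-0.333333=-0.2667; V=0.000000+0.800000+-0.266667=0.5333
k=2 src: inc=-0.266667, refl=-0.266667·0.200000=-0.0533; V=0.800000+-0.266667+-0.053333=0.4800
k=3 load: inc=-0.053333, refl=-0.053333·-0.333333=0.0178; V=0.533333+-0.053333+0.017778=0.4978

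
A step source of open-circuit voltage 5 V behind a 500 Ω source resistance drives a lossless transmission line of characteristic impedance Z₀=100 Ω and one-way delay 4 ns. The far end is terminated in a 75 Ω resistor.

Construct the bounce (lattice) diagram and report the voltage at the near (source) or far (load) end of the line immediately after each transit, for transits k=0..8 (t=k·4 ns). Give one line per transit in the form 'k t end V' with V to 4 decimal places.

Γ_L=-0.142857, Γ_S=0.666667; launch V₁=5·100/600=0.833333
k=0 src: V=0.8333
k=1 load: inc=0.833333, refl=0.833333·-0.142857=-0.1190; V=0.000000+0.833333+-0.119048=0.7143
k=2 src: inc=-0.119048, refl=-0.119048·0.666667=-0.0794; V=0.833333+-0.119048+-0.079365=0.6349
k=3 load: inc=-0.079365, refl=-0.079365·-0.142857=0.0113; V=0.714286+-0.079365+0.011338=0.6463
k=4 src: inc=0.011338, refl=0.011338·0.666667=0.0076; V=0.634921+0.011338+0.007559=0.6538
k=5 load: inc=0.007559, refl=0.007559·-0.142857=-0.0011; V=0.646259+0.007559+-0.001080=0.6527
k=6 src: inc=-0.001080, refl=-0.001080·0.666667=-0.0007; V=0.653817+-0.001080+-0.000720=0.6520
k=7 load: inc=-0.000720, refl=-0.000720·-0.142857=0.0001; V=0.652737+-0.000720+0.000103=0.6521
k=8 src: inc=0.000103, refl=0.000103·0.666667=0.0001; V=0.652017+0.000103+0.000069=0.6522

0 0 source 0.8333
1 4 load 0.7143
2 8 source 0.6349
3 12 load 0.6463
4 16 source 0.6538
5 20 load 0.6527
6 24 source 0.6520
7 28 load 0.6521
8 32 source 0.6522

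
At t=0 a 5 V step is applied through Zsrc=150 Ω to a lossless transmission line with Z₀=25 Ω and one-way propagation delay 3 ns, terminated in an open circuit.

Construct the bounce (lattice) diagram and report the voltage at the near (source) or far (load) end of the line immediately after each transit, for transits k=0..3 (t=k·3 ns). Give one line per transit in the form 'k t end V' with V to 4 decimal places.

Γ_L=1.000000, Γ_S=0.714286; launch V₁=5·25/175=0.714286
k=0 src: V=0.7143
k=1 load: inc=0.714286, refl=0.714286·1.000000=0.7143; V=0.000000+0.714286+0.714286=1.4286
k=2 src: inc=0.714286, refl=0.714286·0.714286=0.5102; V=0.714286+0.714286+0.510204=1.9388
k=3 load: inc=0.510204, refl=0.510204·1.000000=0.5102; V=1.428571+0.510204+0.510204=2.4490

0 0 source 0.7143
1 3 load 1.4286
2 6 source 1.9388
3 9 load 2.4490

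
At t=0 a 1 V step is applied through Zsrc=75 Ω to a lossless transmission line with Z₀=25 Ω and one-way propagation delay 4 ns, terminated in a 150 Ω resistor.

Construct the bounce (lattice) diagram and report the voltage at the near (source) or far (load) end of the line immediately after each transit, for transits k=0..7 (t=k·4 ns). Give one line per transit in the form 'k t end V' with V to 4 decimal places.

0 0 source 0.2500
1 4 load 0.4286
2 8 source 0.5179
3 12 load 0.5816
4 16 source 0.6135
5 20 load 0.6363
6 24 source 0.6477
7 28 load 0.6558

Γ_L=0.714286, Γ_S=0.500000; launch V₁=1·25/100=0.250000
k=0 src: V=0.2500
k=1 load: inc=0.250000, refl=0.250000·0.714286=0.1786; V=0.000000+0.250000+0.178571=0.4286
k=2 src: inc=0.178571, refl=0.178571·0.500000=0.0893; V=0.250000+0.178571+0.089286=0.5179
k=3 load: inc=0.089286, refl=0.089286·0.714286=0.0638; V=0.428571+0.089286+0.063776=0.5816
k=4 src: inc=0.063776, refl=0.063776·0.500000=0.0319; V=0.517857+0.063776+0.031888=0.6135
k=5 load: inc=0.031888, refl=0.031888·0.714286=0.0228; V=0.581633+0.031888+0.022777=0.6363
k=6 src: inc=0.022777, refl=0.022777·0.500000=0.0114; V=0.613520+0.022777+0.011388=0.6477
k=7 load: inc=0.011388, refl=0.011388·0.714286=0.0081; V=0.636297+0.011388+0.008135=0.6558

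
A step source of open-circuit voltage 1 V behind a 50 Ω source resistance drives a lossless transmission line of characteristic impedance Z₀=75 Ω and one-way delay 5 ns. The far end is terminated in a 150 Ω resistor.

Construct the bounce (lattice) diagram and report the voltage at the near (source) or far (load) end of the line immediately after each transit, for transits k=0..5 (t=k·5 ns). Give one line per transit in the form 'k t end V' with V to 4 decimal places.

0 0 source 0.6000
1 5 load 0.8000
2 10 source 0.7600
3 15 load 0.7467
4 20 source 0.7493
5 25 load 0.7502

Γ_L=0.333333, Γ_S=-0.200000; launch V₁=1·75/125=0.600000
k=0 src: V=0.6000
k=1 load: inc=0.600000, refl=0.600000·0.333333=0.2000; V=0.000000+0.600000+0.200000=0.8000
k=2 src: inc=0.200000, refl=0.200000·-0.200000=-0.0400; V=0.600000+0.200000+-0.040000=0.7600
k=3 load: inc=-0.040000, refl=-0.040000·0.333333=-0.0133; V=0.800000+-0.040000+-0.013333=0.7467
k=4 src: inc=-0.013333, refl=-0.013333·-0.200000=0.0027; V=0.760000+-0.013333+0.002667=0.7493
k=5 load: inc=0.002667, refl=0.002667·0.333333=0.0009; V=0.746667+0.002667+0.000889=0.7502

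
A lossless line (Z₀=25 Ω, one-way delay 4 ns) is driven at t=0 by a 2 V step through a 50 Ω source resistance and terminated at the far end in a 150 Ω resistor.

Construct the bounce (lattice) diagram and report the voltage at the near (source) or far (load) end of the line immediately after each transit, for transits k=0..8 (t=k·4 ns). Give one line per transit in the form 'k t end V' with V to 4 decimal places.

0 0 source 0.6667
1 4 load 1.1429
2 8 source 1.3016
3 12 load 1.4150
4 16 source 1.4528
5 20 load 1.4798
6 24 source 1.4888
7 28 load 1.4952
8 32 source 1.4973

Γ_L=0.714286, Γ_S=0.333333; launch V₁=2·25/75=0.666667
k=0 src: V=0.6667
k=1 load: inc=0.666667, refl=0.666667·0.714286=0.4762; V=0.000000+0.666667+0.476190=1.1429
k=2 src: inc=0.476190, refl=0.476190·0.333333=0.1587; V=0.666667+0.476190+0.158730=1.3016
k=3 load: inc=0.158730, refl=0.158730·0.714286=0.1134; V=1.142857+0.158730+0.113379=1.4150
k=4 src: inc=0.113379, refl=0.113379·0.333333=0.0378; V=1.301587+0.113379+0.037793=1.4528
k=5 load: inc=0.037793, refl=0.037793·0.714286=0.0270; V=1.414966+0.037793+0.026995=1.4798
k=6 src: inc=0.026995, refl=0.026995·0.333333=0.0090; V=1.452759+0.026995+0.008998=1.4888
k=7 load: inc=0.008998, refl=0.008998·0.714286=0.0064; V=1.479754+0.008998+0.006427=1.4952
k=8 src: inc=0.006427, refl=0.006427·0.333333=0.0021; V=1.488752+0.006427+0.002142=1.4973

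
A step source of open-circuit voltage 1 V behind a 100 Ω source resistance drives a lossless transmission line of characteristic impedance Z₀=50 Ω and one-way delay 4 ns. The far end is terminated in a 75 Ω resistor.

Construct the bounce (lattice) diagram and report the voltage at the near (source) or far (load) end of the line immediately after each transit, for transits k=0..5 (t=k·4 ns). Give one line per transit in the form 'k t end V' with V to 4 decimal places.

0 0 source 0.3333
1 4 load 0.4000
2 8 source 0.4222
3 12 load 0.4267
4 16 source 0.4281
5 20 load 0.4284

Γ_L=0.200000, Γ_S=0.333333; launch V₁=1·50/150=0.333333
k=0 src: V=0.3333
k=1 load: inc=0.333333, refl=0.333333·0.200000=0.0667; V=0.000000+0.333333+0.066667=0.4000
k=2 src: inc=0.066667, refl=0.066667·0.333333=0.0222; V=0.333333+0.066667+0.022222=0.4222
k=3 load: inc=0.022222, refl=0.022222·0.200000=0.0044; V=0.400000+0.022222+0.004444=0.4267
k=4 src: inc=0.004444, refl=0.004444·0.333333=0.0015; V=0.422222+0.004444+0.001481=0.4281
k=5 load: inc=0.001481, refl=0.001481·0.200000=0.0003; V=0.426667+0.001481+0.000296=0.4284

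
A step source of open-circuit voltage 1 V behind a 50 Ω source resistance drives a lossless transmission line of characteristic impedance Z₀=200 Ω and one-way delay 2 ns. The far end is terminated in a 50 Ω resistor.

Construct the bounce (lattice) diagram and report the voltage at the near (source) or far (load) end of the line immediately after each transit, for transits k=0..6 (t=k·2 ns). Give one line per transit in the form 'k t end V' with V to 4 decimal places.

0 0 source 0.8000
1 2 load 0.3200
2 4 source 0.6080
3 6 load 0.4352
4 8 source 0.5389
5 10 load 0.4767
6 12 source 0.5140

Γ_L=-0.600000, Γ_S=-0.600000; launch V₁=1·200/250=0.800000
k=0 src: V=0.8000
k=1 load: inc=0.800000, refl=0.800000·-0.600000=-0.4800; V=0.000000+0.800000+-0.480000=0.3200
k=2 src: inc=-0.480000, refl=-0.480000·-0.600000=0.2880; V=0.800000+-0.480000+0.288000=0.6080
k=3 load: inc=0.288000, refl=0.288000·-0.600000=-0.1728; V=0.320000+0.288000+-0.172800=0.4352
k=4 src: inc=-0.172800, refl=-0.172800·-0.600000=0.1037; V=0.608000+-0.172800+0.103680=0.5389
k=5 load: inc=0.103680, refl=0.103680·-0.600000=-0.0622; V=0.435200+0.103680+-0.062208=0.4767
k=6 src: inc=-0.062208, refl=-0.062208·-0.600000=0.0373; V=0.538880+-0.062208+0.037325=0.5140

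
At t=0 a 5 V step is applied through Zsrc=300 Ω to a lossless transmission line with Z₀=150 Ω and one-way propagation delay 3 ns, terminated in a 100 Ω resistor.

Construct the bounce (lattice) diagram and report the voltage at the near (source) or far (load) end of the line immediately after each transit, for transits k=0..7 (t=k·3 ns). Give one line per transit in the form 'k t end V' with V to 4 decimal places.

0 0 source 1.6667
1 3 load 1.3333
2 6 source 1.2222
3 9 load 1.2444
4 12 source 1.2519
5 15 load 1.2504
6 18 source 1.2499
7 21 load 1.2500

Γ_L=-0.200000, Γ_S=0.333333; launch V₁=5·150/450=1.666667
k=0 src: V=1.6667
k=1 load: inc=1.666667, refl=1.666667·-0.200000=-0.3333; V=0.000000+1.666667+-0.333333=1.3333
k=2 src: inc=-0.333333, refl=-0.333333·0.333333=-0.1111; V=1.666667+-0.333333+-0.111111=1.2222
k=3 load: inc=-0.111111, refl=-0.111111·-0.200000=0.0222; V=1.333333+-0.111111+0.022222=1.2444
k=4 src: inc=0.022222, refl=0.022222·0.333333=0.0074; V=1.222222+0.022222+0.007407=1.2519
k=5 load: inc=0.007407, refl=0.007407·-0.200000=-0.0015; V=1.244444+0.007407+-0.001481=1.2504
k=6 src: inc=-0.001481, refl=-0.001481·0.333333=-0.0005; V=1.251852+-0.001481+-0.000494=1.2499
k=7 load: inc=-0.000494, refl=-0.000494·-0.200000=0.0001; V=1.250370+-0.000494+0.000099=1.2500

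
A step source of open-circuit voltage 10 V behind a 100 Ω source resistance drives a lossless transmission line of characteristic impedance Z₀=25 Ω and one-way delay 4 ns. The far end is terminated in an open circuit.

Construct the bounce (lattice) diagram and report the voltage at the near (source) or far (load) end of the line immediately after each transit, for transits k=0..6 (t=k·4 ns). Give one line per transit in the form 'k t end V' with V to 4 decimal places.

0 0 source 2.0000
1 4 load 4.0000
2 8 source 5.2000
3 12 load 6.4000
4 16 source 7.1200
5 20 load 7.8400
6 24 source 8.2720

Γ_L=1.000000, Γ_S=0.600000; launch V₁=10·25/125=2.000000
k=0 src: V=2.0000
k=1 load: inc=2.000000, refl=2.000000·1.000000=2.0000; V=0.000000+2.000000+2.000000=4.0000
k=2 src: inc=2.000000, refl=2.000000·0.600000=1.2000; V=2.000000+2.000000+1.200000=5.2000
k=3 load: inc=1.200000, refl=1.200000·1.000000=1.2000; V=4.000000+1.200000+1.200000=6.4000
k=4 src: inc=1.200000, refl=1.200000·0.600000=0.7200; V=5.200000+1.200000+0.720000=7.1200
k=5 load: inc=0.720000, refl=0.720000·1.000000=0.7200; V=6.400000+0.720000+0.720000=7.8400
k=6 src: inc=0.720000, refl=0.720000·0.600000=0.4320; V=7.120000+0.720000+0.432000=8.2720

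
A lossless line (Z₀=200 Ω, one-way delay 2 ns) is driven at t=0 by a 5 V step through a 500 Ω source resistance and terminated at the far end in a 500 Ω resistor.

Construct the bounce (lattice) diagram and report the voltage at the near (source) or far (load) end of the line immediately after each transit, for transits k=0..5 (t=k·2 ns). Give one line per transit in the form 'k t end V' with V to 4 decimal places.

0 0 source 1.4286
1 2 load 2.0408
2 4 source 2.3032
3 6 load 2.4157
4 8 source 2.4639
5 10 load 2.4845

Γ_L=0.428571, Γ_S=0.428571; launch V₁=5·200/700=1.428571
k=0 src: V=1.4286
k=1 load: inc=1.428571, refl=1.428571·0.428571=0.6122; V=0.000000+1.428571+0.612245=2.0408
k=2 src: inc=0.612245, refl=0.612245·0.428571=0.2624; V=1.428571+0.612245+0.262391=2.3032
k=3 load: inc=0.262391, refl=0.262391·0.428571=0.1125; V=2.040816+0.262391+0.112453=2.4157
k=4 src: inc=0.112453, refl=0.112453·0.428571=0.0482; V=2.303207+0.112453+0.048194=2.4639
k=5 load: inc=0.048194, refl=0.048194·0.428571=0.0207; V=2.415660+0.048194+0.020655=2.4845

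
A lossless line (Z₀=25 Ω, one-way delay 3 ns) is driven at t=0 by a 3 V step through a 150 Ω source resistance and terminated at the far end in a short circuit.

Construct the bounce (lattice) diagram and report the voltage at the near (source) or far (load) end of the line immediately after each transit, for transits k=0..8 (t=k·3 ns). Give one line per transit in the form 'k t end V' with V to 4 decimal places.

Γ_L=-1.000000, Γ_S=0.714286; launch V₁=3·25/175=0.428571
k=0 src: V=0.4286
k=1 load: inc=0.428571, refl=0.428571·-1.000000=-0.4286; V=0.000000+0.428571+-0.428571=0.0000
k=2 src: inc=-0.428571, refl=-0.428571·0.714286=-0.3061; V=0.428571+-0.428571+-0.306122=-0.3061
k=3 load: inc=-0.306122, refl=-0.306122·-1.000000=0.3061; V=0.000000+-0.306122+0.306122=0.0000
k=4 src: inc=0.306122, refl=0.306122·0.714286=0.2187; V=-0.306122+0.306122+0.218659=0.2187
k=5 load: inc=0.218659, refl=0.218659·-1.000000=-0.2187; V=0.000000+0.218659+-0.218659=0.0000
k=6 src: inc=-0.218659, refl=-0.218659·0.714286=-0.1562; V=0.218659+-0.218659+-0.156185=-0.1562
k=7 load: inc=-0.156185, refl=-0.156185·-1.000000=0.1562; V=0.000000+-0.156185+0.156185=0.0000
k=8 src: inc=0.156185, refl=0.156185·0.714286=0.1116; V=-0.156185+0.156185+0.111561=0.1116

0 0 source 0.4286
1 3 load 0.0000
2 6 source -0.3061
3 9 load 0.0000
4 12 source 0.2187
5 15 load 0.0000
6 18 source -0.1562
7 21 load 0.0000
8 24 source 0.1116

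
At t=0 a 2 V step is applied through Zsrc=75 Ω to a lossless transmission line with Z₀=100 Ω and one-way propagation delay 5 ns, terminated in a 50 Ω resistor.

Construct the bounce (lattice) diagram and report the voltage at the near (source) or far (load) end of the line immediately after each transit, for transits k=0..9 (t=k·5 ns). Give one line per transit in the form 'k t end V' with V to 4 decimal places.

Γ_L=-0.333333, Γ_S=-0.142857; launch V₁=2·100/175=1.142857
k=0 src: V=1.1429
k=1 load: inc=1.142857, refl=1.142857·-0.333333=-0.3810; V=0.000000+1.142857+-0.380952=0.7619
k=2 src: inc=-0.380952, refl=-0.380952·-0.142857=0.0544; V=1.142857+-0.380952+0.054422=0.8163
k=3 load: inc=0.054422, refl=0.054422·-0.333333=-0.0181; V=0.761905+0.054422+-0.018141=0.7982
k=4 src: inc=-0.018141, refl=-0.018141·-0.142857=0.0026; V=0.816327+-0.018141+0.002592=0.8008
k=5 load: inc=0.002592, refl=0.002592·-0.333333=-0.0009; V=0.798186+0.002592+-0.000864=0.7999
k=6 src: inc=-0.000864, refl=-0.000864·-0.142857=0.0001; V=0.800777+-0.000864+0.000123=0.8000
k=7 load: inc=0.000123, refl=0.000123·-0.333333=-0.0000; V=0.799914+0.000123+-0.000041=0.8000
k=8 src: inc=-0.000041, refl=-0.000041·-0.142857=0.0000; V=0.800037+-0.000041+0.000006=0.8000
k=9 load: inc=0.000006, refl=0.000006·-0.333333=-0.0000; V=0.799996+0.000006+-0.000002=0.8000

0 0 source 1.1429
1 5 load 0.7619
2 10 source 0.8163
3 15 load 0.7982
4 20 source 0.8008
5 25 load 0.7999
6 30 source 0.8000
7 35 load 0.8000
8 40 source 0.8000
9 45 load 0.8000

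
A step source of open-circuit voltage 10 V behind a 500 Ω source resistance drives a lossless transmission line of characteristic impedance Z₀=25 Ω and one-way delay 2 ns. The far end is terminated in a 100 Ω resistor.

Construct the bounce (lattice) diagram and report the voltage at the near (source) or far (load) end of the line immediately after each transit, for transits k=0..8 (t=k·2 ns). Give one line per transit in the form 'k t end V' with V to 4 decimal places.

0 0 source 0.4762
1 2 load 0.7619
2 4 source 1.0204
3 6 load 1.1755
4 8 source 1.3158
5 10 load 1.4000
6 12 source 1.4762
7 14 load 1.5219
8 16 source 1.5633

Γ_L=0.600000, Γ_S=0.904762; launch V₁=10·25/525=0.476190
k=0 src: V=0.4762
k=1 load: inc=0.476190, refl=0.476190·0.600000=0.2857; V=0.000000+0.476190+0.285714=0.7619
k=2 src: inc=0.285714, refl=0.285714·0.904762=0.2585; V=0.476190+0.285714+0.258503=1.0204
k=3 load: inc=0.258503, refl=0.258503·0.600000=0.1551; V=0.761905+0.258503+0.155102=1.1755
k=4 src: inc=0.155102, refl=0.155102·0.904762=0.1403; V=1.020408+0.155102+0.140330=1.3158
k=5 load: inc=0.140330, refl=0.140330·0.600000=0.0842; V=1.175510+0.140330+0.084198=1.4000
k=6 src: inc=0.084198, refl=0.084198·0.904762=0.0762; V=1.315841+0.084198+0.076179=1.4762
k=7 load: inc=0.076179, refl=0.076179·0.600000=0.0457; V=1.400039+0.076179+0.045708=1.5219
k=8 src: inc=0.045708, refl=0.045708·0.904762=0.0414; V=1.476218+0.045708+0.041355=1.5633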